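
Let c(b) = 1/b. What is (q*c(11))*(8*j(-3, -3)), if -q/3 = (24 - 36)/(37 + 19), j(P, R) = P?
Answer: -108/77 ≈ -1.4026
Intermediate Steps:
q = 9/14 (q = -3*(24 - 36)/(37 + 19) = -(-36)/56 = -3*(-3/14) = 9/14 ≈ 0.64286)
(q*c(11))*(8*j(-3, -3)) = ((9/14)/11)*(8*(-3)) = ((9/14)*(1/11))*(-24) = (9/154)*(-24) = -108/77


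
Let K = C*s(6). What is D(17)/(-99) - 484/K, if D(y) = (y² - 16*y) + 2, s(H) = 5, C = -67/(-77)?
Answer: -3695897/33165 ≈ -111.44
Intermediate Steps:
C = 67/77 (C = -67*(-1/77) = 67/77 ≈ 0.87013)
D(y) = 2 + y² - 16*y
K = 335/77 (K = (67/77)*5 = 335/77 ≈ 4.3506)
D(17)/(-99) - 484/K = (2 + 17² - 16*17)/(-99) - 484/335/77 = (2 + 289 - 272)*(-1/99) - 484*77/335 = 19*(-1/99) - 37268/335 = -19/99 - 37268/335 = -3695897/33165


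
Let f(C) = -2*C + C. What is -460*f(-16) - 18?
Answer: -7378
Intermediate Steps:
f(C) = -C
-460*f(-16) - 18 = -(-460)*(-16) - 18 = -460*16 - 18 = -7360 - 18 = -7378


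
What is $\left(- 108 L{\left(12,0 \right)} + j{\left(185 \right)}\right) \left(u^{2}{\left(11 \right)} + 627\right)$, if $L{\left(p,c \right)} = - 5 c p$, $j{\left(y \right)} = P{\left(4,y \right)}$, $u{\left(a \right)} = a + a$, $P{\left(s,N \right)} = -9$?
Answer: $-9999$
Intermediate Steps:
$u{\left(a \right)} = 2 a$
$j{\left(y \right)} = -9$
$L{\left(p,c \right)} = - 5 c p$
$\left(- 108 L{\left(12,0 \right)} + j{\left(185 \right)}\right) \left(u^{2}{\left(11 \right)} + 627\right) = \left(- 108 \left(\left(-5\right) 0 \cdot 12\right) - 9\right) \left(\left(2 \cdot 11\right)^{2} + 627\right) = \left(\left(-108\right) 0 - 9\right) \left(22^{2} + 627\right) = \left(0 - 9\right) \left(484 + 627\right) = \left(-9\right) 1111 = -9999$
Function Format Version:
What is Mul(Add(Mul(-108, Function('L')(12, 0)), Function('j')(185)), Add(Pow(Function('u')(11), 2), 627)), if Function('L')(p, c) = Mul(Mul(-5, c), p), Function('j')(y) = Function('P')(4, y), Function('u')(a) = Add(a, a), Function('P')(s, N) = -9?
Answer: -9999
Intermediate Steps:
Function('u')(a) = Mul(2, a)
Function('j')(y) = -9
Function('L')(p, c) = Mul(-5, c, p)
Mul(Add(Mul(-108, Function('L')(12, 0)), Function('j')(185)), Add(Pow(Function('u')(11), 2), 627)) = Mul(Add(Mul(-108, Mul(-5, 0, 12)), -9), Add(Pow(Mul(2, 11), 2), 627)) = Mul(Add(Mul(-108, 0), -9), Add(Pow(22, 2), 627)) = Mul(Add(0, -9), Add(484, 627)) = Mul(-9, 1111) = -9999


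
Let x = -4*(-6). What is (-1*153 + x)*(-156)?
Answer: 20124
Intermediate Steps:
x = 24
(-1*153 + x)*(-156) = (-1*153 + 24)*(-156) = (-153 + 24)*(-156) = -129*(-156) = 20124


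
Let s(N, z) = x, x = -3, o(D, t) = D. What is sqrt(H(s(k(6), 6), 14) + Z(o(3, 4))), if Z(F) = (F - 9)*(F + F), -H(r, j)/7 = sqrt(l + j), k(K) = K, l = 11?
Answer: I*sqrt(71) ≈ 8.4261*I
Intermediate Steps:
s(N, z) = -3
H(r, j) = -7*sqrt(11 + j)
Z(F) = 2*F*(-9 + F) (Z(F) = (-9 + F)*(2*F) = 2*F*(-9 + F))
sqrt(H(s(k(6), 6), 14) + Z(o(3, 4))) = sqrt(-7*sqrt(11 + 14) + 2*3*(-9 + 3)) = sqrt(-7*sqrt(25) + 2*3*(-6)) = sqrt(-7*5 - 36) = sqrt(-35 - 36) = sqrt(-71) = I*sqrt(71)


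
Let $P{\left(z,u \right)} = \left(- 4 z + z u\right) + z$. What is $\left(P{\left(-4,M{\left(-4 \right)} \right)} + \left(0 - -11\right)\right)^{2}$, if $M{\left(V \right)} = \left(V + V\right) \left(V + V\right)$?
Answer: $54289$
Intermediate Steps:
$M{\left(V \right)} = 4 V^{2}$ ($M{\left(V \right)} = 2 V 2 V = 4 V^{2}$)
$P{\left(z,u \right)} = - 3 z + u z$ ($P{\left(z,u \right)} = \left(- 4 z + u z\right) + z = - 3 z + u z$)
$\left(P{\left(-4,M{\left(-4 \right)} \right)} + \left(0 - -11\right)\right)^{2} = \left(- 4 \left(-3 + 4 \left(-4\right)^{2}\right) + \left(0 - -11\right)\right)^{2} = \left(- 4 \left(-3 + 4 \cdot 16\right) + \left(0 + 11\right)\right)^{2} = \left(- 4 \left(-3 + 64\right) + 11\right)^{2} = \left(\left(-4\right) 61 + 11\right)^{2} = \left(-244 + 11\right)^{2} = \left(-233\right)^{2} = 54289$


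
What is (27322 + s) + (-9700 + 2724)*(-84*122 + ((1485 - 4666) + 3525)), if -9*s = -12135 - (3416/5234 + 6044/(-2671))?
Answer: 4348279018550303/62910063 ≈ 6.9119e+7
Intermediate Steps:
s = 84812479865/62910063 (s = -(-12135 - (3416/5234 + 6044/(-2671)))/9 = -(-12135 - (3416*(1/5234) + 6044*(-1/2671)))/9 = -(-12135 - (1708/2617 - 6044/2671))/9 = -(-12135 - 1*(-11255080/6990007))/9 = -(-12135 + 11255080/6990007)/9 = -1/9*(-84812479865/6990007) = 84812479865/62910063 ≈ 1348.2)
(27322 + s) + (-9700 + 2724)*(-84*122 + ((1485 - 4666) + 3525)) = (27322 + 84812479865/62910063) + (-9700 + 2724)*(-84*122 + ((1485 - 4666) + 3525)) = 1803641221151/62910063 - 6976*(-10248 + (-3181 + 3525)) = 1803641221151/62910063 - 6976*(-10248 + 344) = 1803641221151/62910063 - 6976*(-9904) = 1803641221151/62910063 + 69090304 = 4348279018550303/62910063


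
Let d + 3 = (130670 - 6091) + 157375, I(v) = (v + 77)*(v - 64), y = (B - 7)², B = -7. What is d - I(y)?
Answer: 245915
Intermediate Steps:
y = 196 (y = (-7 - 7)² = (-14)² = 196)
I(v) = (-64 + v)*(77 + v) (I(v) = (77 + v)*(-64 + v) = (-64 + v)*(77 + v))
d = 281951 (d = -3 + ((130670 - 6091) + 157375) = -3 + (124579 + 157375) = -3 + 281954 = 281951)
d - I(y) = 281951 - (-4928 + 196² + 13*196) = 281951 - (-4928 + 38416 + 2548) = 281951 - 1*36036 = 281951 - 36036 = 245915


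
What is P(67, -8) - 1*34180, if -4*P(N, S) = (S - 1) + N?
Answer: -68389/2 ≈ -34195.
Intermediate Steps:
P(N, S) = ¼ - N/4 - S/4 (P(N, S) = -((S - 1) + N)/4 = -((-1 + S) + N)/4 = -(-1 + N + S)/4 = ¼ - N/4 - S/4)
P(67, -8) - 1*34180 = (¼ - ¼*67 - ¼*(-8)) - 1*34180 = (¼ - 67/4 + 2) - 34180 = -29/2 - 34180 = -68389/2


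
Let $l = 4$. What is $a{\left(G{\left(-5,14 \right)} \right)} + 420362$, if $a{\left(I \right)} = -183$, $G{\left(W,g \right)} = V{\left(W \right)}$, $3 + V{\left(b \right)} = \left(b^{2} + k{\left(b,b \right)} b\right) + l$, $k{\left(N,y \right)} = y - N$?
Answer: $420179$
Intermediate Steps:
$V{\left(b \right)} = 1 + b^{2}$ ($V{\left(b \right)} = -3 + \left(\left(b^{2} + \left(b - b\right) b\right) + 4\right) = -3 + \left(\left(b^{2} + 0 b\right) + 4\right) = -3 + \left(\left(b^{2} + 0\right) + 4\right) = -3 + \left(b^{2} + 4\right) = -3 + \left(4 + b^{2}\right) = 1 + b^{2}$)
$G{\left(W,g \right)} = 1 + W^{2}$
$a{\left(G{\left(-5,14 \right)} \right)} + 420362 = -183 + 420362 = 420179$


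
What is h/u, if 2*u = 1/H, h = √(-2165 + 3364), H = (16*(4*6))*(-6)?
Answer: -4608*√1199 ≈ -1.5956e+5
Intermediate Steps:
H = -2304 (H = (16*24)*(-6) = 384*(-6) = -2304)
h = √1199 ≈ 34.627
u = -1/4608 (u = (½)/(-2304) = (½)*(-1/2304) = -1/4608 ≈ -0.00021701)
h/u = √1199/(-1/4608) = √1199*(-4608) = -4608*√1199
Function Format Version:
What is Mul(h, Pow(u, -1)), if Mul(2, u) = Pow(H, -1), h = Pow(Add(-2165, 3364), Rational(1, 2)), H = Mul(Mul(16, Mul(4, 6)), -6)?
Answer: Mul(-4608, Pow(1199, Rational(1, 2))) ≈ -1.5956e+5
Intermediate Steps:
H = -2304 (H = Mul(Mul(16, 24), -6) = Mul(384, -6) = -2304)
h = Pow(1199, Rational(1, 2)) ≈ 34.627
u = Rational(-1, 4608) (u = Mul(Rational(1, 2), Pow(-2304, -1)) = Mul(Rational(1, 2), Rational(-1, 2304)) = Rational(-1, 4608) ≈ -0.00021701)
Mul(h, Pow(u, -1)) = Mul(Pow(1199, Rational(1, 2)), Pow(Rational(-1, 4608), -1)) = Mul(Pow(1199, Rational(1, 2)), -4608) = Mul(-4608, Pow(1199, Rational(1, 2)))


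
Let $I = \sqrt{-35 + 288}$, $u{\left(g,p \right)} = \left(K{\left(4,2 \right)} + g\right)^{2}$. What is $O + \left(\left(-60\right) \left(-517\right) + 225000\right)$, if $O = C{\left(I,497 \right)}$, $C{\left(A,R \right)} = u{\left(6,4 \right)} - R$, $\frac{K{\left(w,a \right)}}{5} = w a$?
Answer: $257639$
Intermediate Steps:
$K{\left(w,a \right)} = 5 a w$ ($K{\left(w,a \right)} = 5 w a = 5 a w$)
$u{\left(g,p \right)} = \left(40 + g\right)^{2}$ ($u{\left(g,p \right)} = \left(5 \cdot 2 \cdot 4 + g\right)^{2} = \left(40 + g\right)^{2}$)
$I = \sqrt{253} \approx 15.906$
$C{\left(A,R \right)} = 2116 - R$ ($C{\left(A,R \right)} = \left(40 + 6\right)^{2} - R = 46^{2} - R = 2116 - R$)
$O = 1619$ ($O = 2116 - 497 = 1619$)
$O + \left(\left(-60\right) \left(-517\right) + 225000\right) = 1619 + \left(\left(-60\right) \left(-517\right) + 225000\right) = 1619 + \left(31020 + 225000\right) = 1619 + 256020 = 257639$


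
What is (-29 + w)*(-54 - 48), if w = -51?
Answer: 8160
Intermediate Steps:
(-29 + w)*(-54 - 48) = (-29 - 51)*(-54 - 48) = -80*(-102) = 8160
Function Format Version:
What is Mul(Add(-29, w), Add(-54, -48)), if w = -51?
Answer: 8160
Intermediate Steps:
Mul(Add(-29, w), Add(-54, -48)) = Mul(Add(-29, -51), Add(-54, -48)) = Mul(-80, -102) = 8160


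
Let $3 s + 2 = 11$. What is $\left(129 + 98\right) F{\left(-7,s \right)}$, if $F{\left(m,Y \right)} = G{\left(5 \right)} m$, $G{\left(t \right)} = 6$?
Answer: $-9534$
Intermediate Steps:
$s = 3$ ($s = - \frac{2}{3} + \frac{1}{3} \cdot 11 = - \frac{2}{3} + \frac{11}{3} = 3$)
$F{\left(m,Y \right)} = 6 m$
$\left(129 + 98\right) F{\left(-7,s \right)} = \left(129 + 98\right) 6 \left(-7\right) = 227 \left(-42\right) = -9534$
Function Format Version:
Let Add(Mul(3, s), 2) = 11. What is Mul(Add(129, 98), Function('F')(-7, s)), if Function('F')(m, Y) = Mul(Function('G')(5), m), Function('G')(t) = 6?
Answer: -9534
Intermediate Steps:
s = 3 (s = Add(Rational(-2, 3), Mul(Rational(1, 3), 11)) = Add(Rational(-2, 3), Rational(11, 3)) = 3)
Function('F')(m, Y) = Mul(6, m)
Mul(Add(129, 98), Function('F')(-7, s)) = Mul(Add(129, 98), Mul(6, -7)) = Mul(227, -42) = -9534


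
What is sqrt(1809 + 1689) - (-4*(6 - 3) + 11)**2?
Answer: -1 + sqrt(3498) ≈ 58.144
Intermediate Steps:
sqrt(1809 + 1689) - (-4*(6 - 3) + 11)**2 = sqrt(3498) - (-4*3 + 11)**2 = sqrt(3498) - (-12 + 11)**2 = sqrt(3498) - 1*(-1)**2 = sqrt(3498) - 1*1 = sqrt(3498) - 1 = -1 + sqrt(3498)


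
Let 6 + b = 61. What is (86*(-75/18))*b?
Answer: -59125/3 ≈ -19708.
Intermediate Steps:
b = 55 (b = -6 + 61 = 55)
(86*(-75/18))*b = (86*(-75/18))*55 = (86*(-75*1/18))*55 = (86*(-25/6))*55 = -1075/3*55 = -59125/3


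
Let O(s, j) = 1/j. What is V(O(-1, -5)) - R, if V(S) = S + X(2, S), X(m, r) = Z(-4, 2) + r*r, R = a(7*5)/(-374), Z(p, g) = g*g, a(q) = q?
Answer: 36779/9350 ≈ 3.9336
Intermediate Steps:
Z(p, g) = g**2
R = -35/374 (R = (7*5)/(-374) = 35*(-1/374) = -35/374 ≈ -0.093583)
X(m, r) = 4 + r**2 (X(m, r) = 2**2 + r*r = 4 + r**2)
V(S) = 4 + S + S**2 (V(S) = S + (4 + S**2) = 4 + S + S**2)
V(O(-1, -5)) - R = (4 + 1/(-5) + (1/(-5))**2) - 1*(-35/374) = (4 - 1/5 + (-1/5)**2) + 35/374 = (4 - 1/5 + 1/25) + 35/374 = 96/25 + 35/374 = 36779/9350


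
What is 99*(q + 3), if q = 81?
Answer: 8316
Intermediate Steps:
99*(q + 3) = 99*(81 + 3) = 99*84 = 8316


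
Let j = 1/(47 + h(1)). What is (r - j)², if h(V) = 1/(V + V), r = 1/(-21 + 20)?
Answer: 9409/9025 ≈ 1.0425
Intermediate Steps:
r = -1 (r = 1/(-1) = -1)
h(V) = 1/(2*V)
j = 2/95 (j = 1/(47 + (½)/1) = 1/(47 + (½)*1) = 1/(47 + ½) = 1/(95/2) = 2/95 ≈ 0.021053)
(r - j)² = (-1 - 1*2/95)² = (-1 - 2/95)² = (-97/95)² = 9409/9025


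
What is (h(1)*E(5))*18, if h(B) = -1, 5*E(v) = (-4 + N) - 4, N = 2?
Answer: 108/5 ≈ 21.600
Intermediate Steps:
E(v) = -6/5 (E(v) = ((-4 + 2) - 4)/5 = (-2 - 4)/5 = (⅕)*(-6) = -6/5)
(h(1)*E(5))*18 = -1*(-6/5)*18 = (6/5)*18 = 108/5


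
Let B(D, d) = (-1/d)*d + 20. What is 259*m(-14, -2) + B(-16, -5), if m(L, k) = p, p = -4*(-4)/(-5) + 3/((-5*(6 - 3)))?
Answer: -4308/5 ≈ -861.60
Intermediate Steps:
B(D, d) = 19 (B(D, d) = -1 + 20 = 19)
p = -17/5 (p = 16*(-1/5) + 3/((-5*3)) = -16/5 + 3/(-15) = -16/5 + 3*(-1/15) = -16/5 - 1/5 = -17/5 ≈ -3.4000)
m(L, k) = -17/5
259*m(-14, -2) + B(-16, -5) = 259*(-17/5) + 19 = -4403/5 + 19 = -4308/5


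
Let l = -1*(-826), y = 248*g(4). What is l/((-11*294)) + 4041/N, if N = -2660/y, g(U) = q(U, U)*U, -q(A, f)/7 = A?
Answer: 925997627/21945 ≈ 42196.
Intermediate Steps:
q(A, f) = -7*A
g(U) = -7*U**2 (g(U) = (-7*U)*U = -7*U**2)
y = -27776 (y = 248*(-7*4**2) = 248*(-7*16) = 248*(-112) = -27776)
N = 95/992 (N = -2660/(-27776) = -2660*(-1/27776) = 95/992 ≈ 0.095766)
l = 826
l/((-11*294)) + 4041/N = 826/((-11*294)) + 4041/(95/992) = 826/(-3234) + 4041*(992/95) = 826*(-1/3234) + 4008672/95 = -59/231 + 4008672/95 = 925997627/21945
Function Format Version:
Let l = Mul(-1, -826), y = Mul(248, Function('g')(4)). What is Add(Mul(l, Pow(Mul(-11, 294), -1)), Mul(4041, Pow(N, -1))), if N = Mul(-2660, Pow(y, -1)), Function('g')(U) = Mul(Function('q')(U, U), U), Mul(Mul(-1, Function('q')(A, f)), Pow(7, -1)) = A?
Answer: Rational(925997627, 21945) ≈ 42196.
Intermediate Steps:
Function('q')(A, f) = Mul(-7, A)
Function('g')(U) = Mul(-7, Pow(U, 2)) (Function('g')(U) = Mul(Mul(-7, U), U) = Mul(-7, Pow(U, 2)))
y = -27776 (y = Mul(248, Mul(-7, Pow(4, 2))) = Mul(248, Mul(-7, 16)) = Mul(248, -112) = -27776)
N = Rational(95, 992) (N = Mul(-2660, Pow(-27776, -1)) = Mul(-2660, Rational(-1, 27776)) = Rational(95, 992) ≈ 0.095766)
l = 826
Add(Mul(l, Pow(Mul(-11, 294), -1)), Mul(4041, Pow(N, -1))) = Add(Mul(826, Pow(Mul(-11, 294), -1)), Mul(4041, Pow(Rational(95, 992), -1))) = Add(Mul(826, Pow(-3234, -1)), Mul(4041, Rational(992, 95))) = Add(Mul(826, Rational(-1, 3234)), Rational(4008672, 95)) = Add(Rational(-59, 231), Rational(4008672, 95)) = Rational(925997627, 21945)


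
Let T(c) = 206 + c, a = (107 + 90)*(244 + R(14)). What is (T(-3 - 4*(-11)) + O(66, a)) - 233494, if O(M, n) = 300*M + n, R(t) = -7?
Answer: -166758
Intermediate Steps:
a = 46689 (a = (107 + 90)*(244 - 7) = 197*237 = 46689)
O(M, n) = n + 300*M
(T(-3 - 4*(-11)) + O(66, a)) - 233494 = ((206 + (-3 - 4*(-11))) + (46689 + 300*66)) - 233494 = ((206 + (-3 + 44)) + (46689 + 19800)) - 233494 = ((206 + 41) + 66489) - 233494 = (247 + 66489) - 233494 = 66736 - 233494 = -166758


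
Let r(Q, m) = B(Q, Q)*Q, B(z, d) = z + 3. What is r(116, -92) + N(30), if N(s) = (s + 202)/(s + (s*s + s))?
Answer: 1656509/120 ≈ 13804.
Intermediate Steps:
B(z, d) = 3 + z
N(s) = (202 + s)/(s² + 2*s) (N(s) = (202 + s)/(s + (s² + s)) = (202 + s)/(s + (s + s²)) = (202 + s)/(s² + 2*s))
r(Q, m) = Q*(3 + Q) (r(Q, m) = (3 + Q)*Q = Q*(3 + Q))
r(116, -92) + N(30) = 116*(3 + 116) + (202 + 30)/(30*(2 + 30)) = 116*119 + (1/30)*232/32 = 13804 + (1/30)*(1/32)*232 = 13804 + 29/120 = 1656509/120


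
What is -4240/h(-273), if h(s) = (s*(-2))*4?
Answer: -530/273 ≈ -1.9414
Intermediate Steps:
h(s) = -8*s (h(s) = -2*s*4 = -8*s)
-4240/h(-273) = -4240/((-8*(-273))) = -4240/2184 = -4240*1/2184 = -530/273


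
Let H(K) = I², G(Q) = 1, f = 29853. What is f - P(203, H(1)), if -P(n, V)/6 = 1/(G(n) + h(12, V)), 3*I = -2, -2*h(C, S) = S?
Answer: 209025/7 ≈ 29861.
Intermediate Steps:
h(C, S) = -S/2
I = -⅔ (I = (⅓)*(-2) = -⅔ ≈ -0.66667)
H(K) = 4/9 (H(K) = (-⅔)² = 4/9)
P(n, V) = -6/(1 - V/2)
f - P(203, H(1)) = 29853 - 12/(-2 + 4/9) = 29853 - 12/(-14/9) = 29853 - 12*(-9)/14 = 29853 - 1*(-54/7) = 29853 + 54/7 = 209025/7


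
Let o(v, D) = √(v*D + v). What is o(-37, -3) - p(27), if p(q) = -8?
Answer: 8 + √74 ≈ 16.602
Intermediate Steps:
o(v, D) = √(v + D*v) (o(v, D) = √(D*v + v) = √(v + D*v))
o(-37, -3) - p(27) = √(-37*(1 - 3)) - 1*(-8) = √(-37*(-2)) + 8 = √74 + 8 = 8 + √74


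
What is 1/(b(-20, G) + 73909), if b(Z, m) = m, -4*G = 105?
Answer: 4/295531 ≈ 1.3535e-5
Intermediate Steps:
G = -105/4 (G = -1/4*105 = -105/4 ≈ -26.250)
1/(b(-20, G) + 73909) = 1/(-105/4 + 73909) = 1/(295531/4) = 4/295531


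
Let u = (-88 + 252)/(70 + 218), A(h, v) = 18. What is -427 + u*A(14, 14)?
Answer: -1667/4 ≈ -416.75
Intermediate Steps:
u = 41/72 (u = 164/288 = 164*(1/288) = 41/72 ≈ 0.56944)
-427 + u*A(14, 14) = -427 + (41/72)*18 = -427 + 41/4 = -1667/4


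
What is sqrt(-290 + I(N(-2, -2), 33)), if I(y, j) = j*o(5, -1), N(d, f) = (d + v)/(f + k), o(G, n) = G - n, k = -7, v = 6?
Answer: 2*I*sqrt(23) ≈ 9.5917*I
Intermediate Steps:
N(d, f) = (6 + d)/(-7 + f) (N(d, f) = (d + 6)/(f - 7) = (6 + d)/(-7 + f))
I(y, j) = 6*j (I(y, j) = j*(5 - 1*(-1)) = j*(5 + 1) = j*6 = 6*j)
sqrt(-290 + I(N(-2, -2), 33)) = sqrt(-290 + 6*33) = sqrt(-290 + 198) = sqrt(-92) = 2*I*sqrt(23)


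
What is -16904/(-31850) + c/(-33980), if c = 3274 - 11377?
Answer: 83247847/108226300 ≈ 0.76920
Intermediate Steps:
c = -8103
-16904/(-31850) + c/(-33980) = -16904/(-31850) - 8103/(-33980) = -16904*(-1/31850) - 8103*(-1/33980) = 8452/15925 + 8103/33980 = 83247847/108226300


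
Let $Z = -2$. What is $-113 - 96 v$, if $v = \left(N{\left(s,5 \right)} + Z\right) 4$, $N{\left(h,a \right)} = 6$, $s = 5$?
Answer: $-1649$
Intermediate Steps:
$v = 16$ ($v = \left(6 - 2\right) 4 = 4 \cdot 4 = 16$)
$-113 - 96 v = -113 - 1536 = -1649$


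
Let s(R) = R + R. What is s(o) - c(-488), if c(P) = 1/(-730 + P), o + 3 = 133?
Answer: 316681/1218 ≈ 260.00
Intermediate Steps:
o = 130 (o = -3 + 133 = 130)
s(R) = 2*R
s(o) - c(-488) = 2*130 - 1/(-730 - 488) = 260 - 1/(-1218) = 260 - 1*(-1/1218) = 260 + 1/1218 = 316681/1218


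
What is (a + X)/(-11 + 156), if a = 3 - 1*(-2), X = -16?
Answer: -11/145 ≈ -0.075862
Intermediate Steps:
a = 5 (a = 3 + 2 = 5)
(a + X)/(-11 + 156) = (5 - 16)/(-11 + 156) = -11/145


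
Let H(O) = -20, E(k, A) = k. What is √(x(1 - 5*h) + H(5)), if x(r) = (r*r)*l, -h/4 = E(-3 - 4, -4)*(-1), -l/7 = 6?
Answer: I*√835022 ≈ 913.79*I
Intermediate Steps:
l = -42 (l = -7*6 = -42)
h = -28 (h = -4*(-3 - 4)*(-1) = -(-28)*(-1) = -4*7 = -28)
x(r) = -42*r² (x(r) = (r*r)*(-42) = r²*(-42) = -42*r²)
√(x(1 - 5*h) + H(5)) = √(-42*(1 - 5*(-28))² - 20) = √(-42*(1 + 140)² - 20) = √(-42*141² - 20) = √(-42*19881 - 20) = √(-835002 - 20) = √(-835022) = I*√835022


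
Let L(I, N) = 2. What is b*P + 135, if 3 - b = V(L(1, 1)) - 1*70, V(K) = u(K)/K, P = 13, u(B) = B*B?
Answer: 1058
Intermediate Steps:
u(B) = B²
V(K) = K (V(K) = K²/K = K)
b = 71 (b = 3 - (2 - 1*70) = 3 - (2 - 70) = 3 - 1*(-68) = 3 + 68 = 71)
b*P + 135 = 71*13 + 135 = 923 + 135 = 1058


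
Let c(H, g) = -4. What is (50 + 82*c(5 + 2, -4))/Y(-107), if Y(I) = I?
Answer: 278/107 ≈ 2.5981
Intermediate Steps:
(50 + 82*c(5 + 2, -4))/Y(-107) = (50 + 82*(-4))/(-107) = (50 - 328)*(-1/107) = -278*(-1/107) = 278/107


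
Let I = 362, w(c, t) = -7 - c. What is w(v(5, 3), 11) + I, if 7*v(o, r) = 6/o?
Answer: 12419/35 ≈ 354.83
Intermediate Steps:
v(o, r) = 6/(7*o) (v(o, r) = (6/o)/7 = 6/(7*o))
w(v(5, 3), 11) + I = (-7 - 6/(7*5)) + 362 = (-7 - 1*6/35) + 362 = (-7 - 6/35) + 362 = -251/35 + 362 = 12419/35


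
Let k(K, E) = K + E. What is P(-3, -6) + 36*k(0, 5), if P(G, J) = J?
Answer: 174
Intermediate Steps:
k(K, E) = E + K
P(-3, -6) + 36*k(0, 5) = -6 + 36*(5 + 0) = -6 + 36*5 = -6 + 180 = 174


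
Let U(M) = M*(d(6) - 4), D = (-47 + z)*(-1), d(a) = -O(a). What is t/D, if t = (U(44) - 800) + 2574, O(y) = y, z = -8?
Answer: 1334/55 ≈ 24.255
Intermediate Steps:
d(a) = -a
D = 55 (D = (-47 - 8)*(-1) = -55*(-1) = 55)
U(M) = -10*M (U(M) = M*(-1*6 - 4) = M*(-6 - 4) = M*(-10) = -10*M)
t = 1334 (t = (-10*44 - 800) + 2574 = (-440 - 800) + 2574 = -1240 + 2574 = 1334)
t/D = 1334/55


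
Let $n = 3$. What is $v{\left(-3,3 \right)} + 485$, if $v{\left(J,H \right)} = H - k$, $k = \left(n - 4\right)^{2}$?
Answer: $487$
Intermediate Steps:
$k = 1$ ($k = \left(3 - 4\right)^{2} = \left(-1\right)^{2} = 1$)
$v{\left(J,H \right)} = -1 + H$ ($v{\left(J,H \right)} = H - 1 = -1 + H$)
$v{\left(-3,3 \right)} + 485 = \left(-1 + 3\right) + 485 = 2 + 485 = 487$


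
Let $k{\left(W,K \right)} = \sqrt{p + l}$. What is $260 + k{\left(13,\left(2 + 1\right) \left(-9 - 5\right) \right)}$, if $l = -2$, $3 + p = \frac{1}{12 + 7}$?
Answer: $260 + \frac{i \sqrt{1786}}{19} \approx 260.0 + 2.2243 i$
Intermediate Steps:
$p = - \frac{56}{19}$ ($p = -3 + \frac{1}{12 + 7} = -3 + \frac{1}{19} = - \frac{56}{19} \approx -2.9474$)
$k{\left(W,K \right)} = \frac{i \sqrt{1786}}{19}$ ($k{\left(W,K \right)} = \sqrt{- \frac{56}{19} - 2} = \sqrt{- \frac{94}{19}} = \frac{i \sqrt{1786}}{19}$)
$260 + k{\left(13,\left(2 + 1\right) \left(-9 - 5\right) \right)} = 260 + \frac{i \sqrt{1786}}{19}$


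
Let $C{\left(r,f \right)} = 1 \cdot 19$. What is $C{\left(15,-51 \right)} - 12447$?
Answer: $-12428$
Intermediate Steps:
$C{\left(r,f \right)} = 19$
$C{\left(15,-51 \right)} - 12447 = 19 - 12447 = -12428$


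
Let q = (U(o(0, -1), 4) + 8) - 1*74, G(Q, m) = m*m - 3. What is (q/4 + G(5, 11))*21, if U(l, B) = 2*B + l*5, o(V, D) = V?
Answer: 4347/2 ≈ 2173.5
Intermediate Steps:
G(Q, m) = -3 + m² (G(Q, m) = m² - 3 = -3 + m²)
U(l, B) = 2*B + 5*l
q = -58 (q = ((2*4 + 5*0) + 8) - 1*74 = ((8 + 0) + 8) - 74 = (8 + 8) - 74 = 16 - 74 = -58)
(q/4 + G(5, 11))*21 = (-58/4 + (-3 + 11²))*21 = (-58*¼ + (-3 + 121))*21 = (-29/2 + 118)*21 = (207/2)*21 = 4347/2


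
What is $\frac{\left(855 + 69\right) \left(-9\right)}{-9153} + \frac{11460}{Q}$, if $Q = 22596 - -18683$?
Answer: $\frac{16598872}{13993581} \approx 1.1862$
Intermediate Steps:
$Q = 41279$ ($Q = 22596 + 18683 = 41279$)
$\frac{\left(855 + 69\right) \left(-9\right)}{-9153} + \frac{11460}{Q} = \frac{\left(855 + 69\right) \left(-9\right)}{-9153} + \frac{11460}{41279} = 924 \left(-9\right) \left(- \frac{1}{9153}\right) + 11460 \cdot \frac{1}{41279} = \left(-8316\right) \left(- \frac{1}{9153}\right) + \frac{11460}{41279} = \frac{308}{339} + \frac{11460}{41279} = \frac{16598872}{13993581}$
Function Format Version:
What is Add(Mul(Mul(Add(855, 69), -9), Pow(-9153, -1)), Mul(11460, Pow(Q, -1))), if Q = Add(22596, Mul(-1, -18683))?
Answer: Rational(16598872, 13993581) ≈ 1.1862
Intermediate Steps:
Q = 41279 (Q = Add(22596, 18683) = 41279)
Add(Mul(Mul(Add(855, 69), -9), Pow(-9153, -1)), Mul(11460, Pow(Q, -1))) = Add(Mul(Mul(Add(855, 69), -9), Pow(-9153, -1)), Mul(11460, Pow(41279, -1))) = Add(Mul(Mul(924, -9), Rational(-1, 9153)), Mul(11460, Rational(1, 41279))) = Add(Mul(-8316, Rational(-1, 9153)), Rational(11460, 41279)) = Add(Rational(308, 339), Rational(11460, 41279)) = Rational(16598872, 13993581)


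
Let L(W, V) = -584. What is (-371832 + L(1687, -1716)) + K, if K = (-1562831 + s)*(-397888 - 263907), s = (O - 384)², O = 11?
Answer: 942198492674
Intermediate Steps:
s = 139129 (s = (11 - 384)² = (-373)² = 139129)
K = 942198865090 (K = (-1562831 + 139129)*(-397888 - 263907) = -1423702*(-661795) = 942198865090)
(-371832 + L(1687, -1716)) + K = (-371832 - 584) + 942198865090 = -372416 + 942198865090 = 942198492674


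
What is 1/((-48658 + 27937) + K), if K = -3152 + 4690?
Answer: -1/19183 ≈ -5.2130e-5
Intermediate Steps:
K = 1538
1/((-48658 + 27937) + K) = 1/((-48658 + 27937) + 1538) = 1/(-20721 + 1538) = 1/(-19183) = -1/19183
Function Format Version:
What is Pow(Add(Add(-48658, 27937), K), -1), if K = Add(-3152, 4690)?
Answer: Rational(-1, 19183) ≈ -5.2130e-5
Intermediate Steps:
K = 1538
Pow(Add(Add(-48658, 27937), K), -1) = Pow(Add(Add(-48658, 27937), 1538), -1) = Pow(Add(-20721, 1538), -1) = Pow(-19183, -1) = Rational(-1, 19183)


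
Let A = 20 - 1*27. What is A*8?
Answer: -56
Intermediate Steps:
A = -7 (A = 20 - 27 = -7)
A*8 = -7*8 = -56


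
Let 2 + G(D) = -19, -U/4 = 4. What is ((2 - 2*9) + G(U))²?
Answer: 1369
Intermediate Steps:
U = -16 (U = -4*4 = -16)
G(D) = -21 (G(D) = -2 - 19 = -21)
((2 - 2*9) + G(U))² = ((2 - 2*9) - 21)² = ((2 - 18) - 21)² = (-16 - 21)² = (-37)² = 1369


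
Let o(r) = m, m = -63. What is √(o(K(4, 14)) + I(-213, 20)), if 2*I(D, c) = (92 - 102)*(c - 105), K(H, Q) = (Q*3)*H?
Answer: √362 ≈ 19.026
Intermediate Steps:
K(H, Q) = 3*H*Q (K(H, Q) = (3*Q)*H = 3*H*Q)
I(D, c) = 525 - 5*c (I(D, c) = ((92 - 102)*(c - 105))/2 = (-10*(-105 + c))/2 = (1050 - 10*c)/2 = 525 - 5*c)
o(r) = -63
√(o(K(4, 14)) + I(-213, 20)) = √(-63 + (525 - 5*20)) = √(-63 + (525 - 100)) = √(-63 + 425) = √362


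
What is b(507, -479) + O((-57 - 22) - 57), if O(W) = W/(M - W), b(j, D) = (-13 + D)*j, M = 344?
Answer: -14966657/60 ≈ -2.4944e+5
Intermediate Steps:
b(j, D) = j*(-13 + D)
O(W) = W/(344 - W)
b(507, -479) + O((-57 - 22) - 57) = 507*(-13 - 479) - ((-57 - 22) - 57)/(-344 + ((-57 - 22) - 57)) = 507*(-492) - (-79 - 57)/(-344 + (-79 - 57)) = -249444 - 1*(-136)/(-344 - 136) = -249444 - 1*(-136)/(-480) = -249444 - 1*(-136)*(-1/480) = -249444 - 17/60 = -14966657/60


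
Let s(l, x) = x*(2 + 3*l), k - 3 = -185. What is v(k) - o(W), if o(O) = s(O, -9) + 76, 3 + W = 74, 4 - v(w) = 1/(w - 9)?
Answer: 355834/191 ≈ 1863.0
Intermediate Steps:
k = -182 (k = 3 - 185 = -182)
v(w) = 4 - 1/(-9 + w) (v(w) = 4 - 1/(w - 9) = 4 - 1/(-9 + w))
W = 71 (W = -3 + 74 = 71)
o(O) = 58 - 27*O (o(O) = -9*(2 + 3*O) + 76 = (-18 - 27*O) + 76 = 58 - 27*O)
v(k) - o(W) = (-37 + 4*(-182))/(-9 - 182) - (58 - 27*71) = (-37 - 728)/(-191) - (58 - 1917) = -1/191*(-765) - 1*(-1859) = 765/191 + 1859 = 355834/191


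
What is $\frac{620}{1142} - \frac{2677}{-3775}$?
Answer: $\frac{2698817}{2155525} \approx 1.252$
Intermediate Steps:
$\frac{620}{1142} - \frac{2677}{-3775} = 620 \cdot \frac{1}{1142} - - \frac{2677}{3775} = \frac{310}{571} + \frac{2677}{3775} = \frac{2698817}{2155525}$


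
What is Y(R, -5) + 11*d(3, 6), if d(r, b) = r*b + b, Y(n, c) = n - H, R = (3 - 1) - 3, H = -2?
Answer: 265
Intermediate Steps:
R = -1 (R = 2 - 3 = -1)
Y(n, c) = 2 + n (Y(n, c) = n - 1*(-2) = n + 2 = 2 + n)
d(r, b) = b + b*r (d(r, b) = b*r + b = b + b*r)
Y(R, -5) + 11*d(3, 6) = (2 - 1) + 11*(6*(1 + 3)) = 1 + 11*(6*4) = 1 + 11*24 = 1 + 264 = 265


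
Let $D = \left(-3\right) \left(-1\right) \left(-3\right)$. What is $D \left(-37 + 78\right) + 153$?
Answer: $-216$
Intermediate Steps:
$D = -9$ ($D = 3 \left(-3\right) = -9$)
$D \left(-37 + 78\right) + 153 = - 9 \left(-37 + 78\right) + 153 = \left(-9\right) 41 + 153 = -369 + 153 = -216$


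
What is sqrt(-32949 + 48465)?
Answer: 6*sqrt(431) ≈ 124.56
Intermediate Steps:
sqrt(-32949 + 48465) = sqrt(15516) = 6*sqrt(431)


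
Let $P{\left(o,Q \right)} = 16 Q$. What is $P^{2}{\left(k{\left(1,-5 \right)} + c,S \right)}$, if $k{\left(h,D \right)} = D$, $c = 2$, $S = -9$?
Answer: $20736$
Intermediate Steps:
$P^{2}{\left(k{\left(1,-5 \right)} + c,S \right)} = \left(16 \left(-9\right)\right)^{2} = \left(-144\right)^{2} = 20736$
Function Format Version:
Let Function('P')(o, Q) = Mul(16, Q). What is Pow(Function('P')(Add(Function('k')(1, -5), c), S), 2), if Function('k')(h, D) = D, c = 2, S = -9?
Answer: 20736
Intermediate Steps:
Pow(Function('P')(Add(Function('k')(1, -5), c), S), 2) = Pow(Mul(16, -9), 2) = Pow(-144, 2) = 20736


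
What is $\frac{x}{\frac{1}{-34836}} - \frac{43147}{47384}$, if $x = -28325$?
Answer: $\frac{46755200061653}{47384} \approx 9.8673 \cdot 10^{8}$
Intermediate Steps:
$\frac{x}{\frac{1}{-34836}} - \frac{43147}{47384} = - \frac{28325}{\frac{1}{-34836}} - \frac{43147}{47384} = - \frac{28325}{- \frac{1}{34836}} - \frac{43147}{47384} = \left(-28325\right) \left(-34836\right) - \frac{43147}{47384} = 986729700 - \frac{43147}{47384} = \frac{46755200061653}{47384}$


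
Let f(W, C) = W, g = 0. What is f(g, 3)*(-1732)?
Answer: 0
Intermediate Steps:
f(g, 3)*(-1732) = 0*(-1732) = 0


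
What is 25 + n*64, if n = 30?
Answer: 1945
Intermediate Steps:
25 + n*64 = 25 + 30*64 = 25 + 1920 = 1945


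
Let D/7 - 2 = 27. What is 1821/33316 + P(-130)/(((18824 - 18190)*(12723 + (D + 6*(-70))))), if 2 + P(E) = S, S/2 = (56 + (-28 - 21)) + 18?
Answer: 3609987813/66039008516 ≈ 0.054664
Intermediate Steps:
D = 203 (D = 14 + 7*27 = 14 + 189 = 203)
S = 50 (S = 2*((56 + (-28 - 21)) + 18) = 2*((56 - 49) + 18) = 2*(7 + 18) = 2*25 = 50)
P(E) = 48 (P(E) = -2 + 50 = 48)
1821/33316 + P(-130)/(((18824 - 18190)*(12723 + (D + 6*(-70))))) = 1821/33316 + 48/(((18824 - 18190)*(12723 + (203 + 6*(-70))))) = 1821*(1/33316) + 48/((634*(12723 + (203 - 420)))) = 1821/33316 + 48/((634*(12723 - 217))) = 1821/33316 + 48/((634*12506)) = 1821/33316 + 48/7928804 = 1821/33316 + 48*(1/7928804) = 1821/33316 + 12/1982201 = 3609987813/66039008516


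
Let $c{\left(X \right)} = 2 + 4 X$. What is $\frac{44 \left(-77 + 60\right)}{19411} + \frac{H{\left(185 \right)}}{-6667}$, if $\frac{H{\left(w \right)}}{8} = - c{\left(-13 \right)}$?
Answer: $- \frac{216124}{2193443} \approx -0.098532$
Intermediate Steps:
$H{\left(w \right)} = 400$ ($H{\left(w \right)} = 8 \left(- (2 + 4 \left(-13\right))\right) = 8 \left(- (2 - 52)\right) = 8 \left(\left(-1\right) \left(-50\right)\right) = 8 \cdot 50 = 400$)
$\frac{44 \left(-77 + 60\right)}{19411} + \frac{H{\left(185 \right)}}{-6667} = \frac{44 \left(-77 + 60\right)}{19411} + \frac{400}{-6667} = 44 \left(-17\right) \frac{1}{19411} + 400 \left(- \frac{1}{6667}\right) = \left(-748\right) \frac{1}{19411} - \frac{400}{6667} = - \frac{748}{19411} - \frac{400}{6667} = - \frac{216124}{2193443}$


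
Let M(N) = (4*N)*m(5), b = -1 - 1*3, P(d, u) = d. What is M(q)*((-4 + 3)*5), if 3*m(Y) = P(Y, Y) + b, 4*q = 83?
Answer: -415/3 ≈ -138.33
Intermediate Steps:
q = 83/4 (q = (¼)*83 = 83/4 ≈ 20.750)
b = -4 (b = -1 - 3 = -4)
m(Y) = -4/3 + Y/3 (m(Y) = (Y - 4)/3 = (-4 + Y)/3 = -4/3 + Y/3)
M(N) = 4*N/3 (M(N) = (4*N)*(-4/3 + (⅓)*5) = (4*N)*(-4/3 + 5/3) = (4*N)*(⅓) = 4*N/3)
M(q)*((-4 + 3)*5) = ((4/3)*(83/4))*((-4 + 3)*5) = 83*(-1*5)/3 = (83/3)*(-5) = -415/3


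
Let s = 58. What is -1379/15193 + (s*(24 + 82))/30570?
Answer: 25625267/232225005 ≈ 0.11035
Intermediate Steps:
-1379/15193 + (s*(24 + 82))/30570 = -1379/15193 + (58*(24 + 82))/30570 = -1379*1/15193 + (58*106)*(1/30570) = -1379/15193 + 6148*(1/30570) = -1379/15193 + 3074/15285 = 25625267/232225005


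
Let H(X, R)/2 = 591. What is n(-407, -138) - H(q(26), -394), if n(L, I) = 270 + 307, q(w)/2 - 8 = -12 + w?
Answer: -605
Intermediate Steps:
q(w) = -8 + 2*w (q(w) = 16 + 2*(-12 + w) = 16 + (-24 + 2*w) = -8 + 2*w)
H(X, R) = 1182 (H(X, R) = 2*591 = 1182)
n(L, I) = 577
n(-407, -138) - H(q(26), -394) = 577 - 1*1182 = 577 - 1182 = -605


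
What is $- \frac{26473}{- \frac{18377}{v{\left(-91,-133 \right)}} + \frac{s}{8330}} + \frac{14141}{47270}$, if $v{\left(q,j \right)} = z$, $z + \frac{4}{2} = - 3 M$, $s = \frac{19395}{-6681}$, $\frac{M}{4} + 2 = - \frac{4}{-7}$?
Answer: $\frac{124722617027851629}{5640188323589530} \approx 22.113$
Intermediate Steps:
$M = - \frac{40}{7}$ ($M = -8 + 4 \left(- \frac{4}{-7}\right) = -8 + 4 \left(\left(-4\right) \left(- \frac{1}{7}\right)\right) = -8 + 4 \cdot \frac{4}{7} = -8 + \frac{16}{7} = - \frac{40}{7} \approx -5.7143$)
$s = - \frac{6465}{2227}$ ($s = 19395 \left(- \frac{1}{6681}\right) = - \frac{6465}{2227} \approx -2.903$)
$z = \frac{106}{7}$ ($z = -2 - - \frac{120}{7} = -2 + \frac{120}{7} = \frac{106}{7} \approx 15.143$)
$v{\left(q,j \right)} = \frac{106}{7}$
$- \frac{26473}{- \frac{18377}{v{\left(-91,-133 \right)}} + \frac{s}{8330}} + \frac{14141}{47270} = - \frac{26473}{- \frac{18377}{\frac{106}{7}} - \frac{6465}{2227 \cdot 8330}} + \frac{14141}{47270} = - \frac{26473}{\left(-18377\right) \frac{7}{106} - \frac{1293}{3710182}} + 14141 \cdot \frac{1}{47270} = - \frac{26473}{- \frac{128639}{106} - \frac{1293}{3710182}} + \frac{14141}{47270} = - \frac{26473}{- \frac{119318559839}{98319823}} + \frac{14141}{47270} = \left(-26473\right) \left(- \frac{98319823}{119318559839}\right) + \frac{14141}{47270} = \frac{2602820674279}{119318559839} + \frac{14141}{47270} = \frac{124722617027851629}{5640188323589530}$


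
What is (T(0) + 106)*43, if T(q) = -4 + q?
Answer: 4386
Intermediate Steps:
(T(0) + 106)*43 = ((-4 + 0) + 106)*43 = (-4 + 106)*43 = 102*43 = 4386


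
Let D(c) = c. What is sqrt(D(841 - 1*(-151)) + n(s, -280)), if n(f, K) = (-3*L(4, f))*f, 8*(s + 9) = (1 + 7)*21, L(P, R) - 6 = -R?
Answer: 2*sqrt(302) ≈ 34.756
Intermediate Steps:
L(P, R) = 6 - R
s = 12 (s = -9 + ((1 + 7)*21)/8 = -9 + (8*21)/8 = -9 + (1/8)*168 = -9 + 21 = 12)
n(f, K) = f*(-18 + 3*f) (n(f, K) = (-3*(6 - f))*f = (-18 + 3*f)*f = f*(-18 + 3*f))
sqrt(D(841 - 1*(-151)) + n(s, -280)) = sqrt((841 - 1*(-151)) + 3*12*(-6 + 12)) = sqrt((841 + 151) + 3*12*6) = sqrt(992 + 216) = sqrt(1208) = 2*sqrt(302)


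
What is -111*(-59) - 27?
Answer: 6522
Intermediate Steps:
-111*(-59) - 27 = 6549 - 27 = 6522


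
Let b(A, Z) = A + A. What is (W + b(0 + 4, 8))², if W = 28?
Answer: 1296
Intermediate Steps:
b(A, Z) = 2*A
(W + b(0 + 4, 8))² = (28 + 2*(0 + 4))² = (28 + 2*4)² = (28 + 8)² = 36² = 1296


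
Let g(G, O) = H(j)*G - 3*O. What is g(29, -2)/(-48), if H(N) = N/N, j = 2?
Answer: -35/48 ≈ -0.72917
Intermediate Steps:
H(N) = 1
g(G, O) = G - 3*O (g(G, O) = 1*G - 3*O = G - 3*O)
g(29, -2)/(-48) = (29 - 3*(-2))/(-48) = (29 + 6)*(-1/48) = 35*(-1/48) = -35/48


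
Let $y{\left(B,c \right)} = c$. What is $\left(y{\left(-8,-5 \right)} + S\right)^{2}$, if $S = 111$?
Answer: $11236$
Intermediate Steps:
$\left(y{\left(-8,-5 \right)} + S\right)^{2} = \left(-5 + 111\right)^{2} = 106^{2} = 11236$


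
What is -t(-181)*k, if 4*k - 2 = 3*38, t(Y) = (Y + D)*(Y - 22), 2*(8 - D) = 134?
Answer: -1412880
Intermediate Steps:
D = -59 (D = 8 - ½*134 = 8 - 67 = -59)
t(Y) = (-59 + Y)*(-22 + Y) (t(Y) = (Y - 59)*(Y - 22) = (-59 + Y)*(-22 + Y))
k = 29 (k = ½ + (3*38)/4 = ½ + (¼)*114 = ½ + 57/2 = 29)
-t(-181)*k = -(1298 + (-181)² - 81*(-181))*29 = -(1298 + 32761 + 14661)*29 = -48720*29 = -1*1412880 = -1412880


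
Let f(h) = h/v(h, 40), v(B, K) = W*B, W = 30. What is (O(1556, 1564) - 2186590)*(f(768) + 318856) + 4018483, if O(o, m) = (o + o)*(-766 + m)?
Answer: 1419540377878/15 ≈ 9.4636e+10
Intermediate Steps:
v(B, K) = 30*B
O(o, m) = 2*o*(-766 + m) (O(o, m) = (2*o)*(-766 + m) = 2*o*(-766 + m))
f(h) = 1/30 (f(h) = h/((30*h)) = h*(1/(30*h)) = 1/30)
(O(1556, 1564) - 2186590)*(f(768) + 318856) + 4018483 = (2*1556*(-766 + 1564) - 2186590)*(1/30 + 318856) + 4018483 = (2*1556*798 - 2186590)*(9565681/30) + 4018483 = (2483376 - 2186590)*(9565681/30) + 4018483 = 296786*(9565681/30) + 4018483 = 1419480100633/15 + 4018483 = 1419540377878/15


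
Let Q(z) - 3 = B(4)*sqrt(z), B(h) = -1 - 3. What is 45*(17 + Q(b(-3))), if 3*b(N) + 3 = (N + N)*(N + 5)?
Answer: 900 - 180*I*sqrt(5) ≈ 900.0 - 402.49*I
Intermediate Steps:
b(N) = -1 + 2*N*(5 + N)/3 (b(N) = -1 + ((N + N)*(N + 5))/3 = -1 + ((2*N)*(5 + N))/3 = -1 + (2*N*(5 + N))/3 = -1 + 2*N*(5 + N)/3)
B(h) = -4
Q(z) = 3 - 4*sqrt(z)
45*(17 + Q(b(-3))) = 45*(17 + (3 - 4*sqrt(-1 + (2/3)*(-3)**2 + (10/3)*(-3)))) = 45*(17 + (3 - 4*sqrt(-1 + (2/3)*9 - 10))) = 45*(17 + (3 - 4*sqrt(-1 + 6 - 10))) = 45*(17 + (3 - 4*I*sqrt(5))) = 45*(20 - 4*I*sqrt(5)) = 900 - 180*I*sqrt(5)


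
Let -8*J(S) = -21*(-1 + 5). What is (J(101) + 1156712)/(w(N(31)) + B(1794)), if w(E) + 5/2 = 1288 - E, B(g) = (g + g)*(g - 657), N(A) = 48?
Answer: 2313445/8161587 ≈ 0.28346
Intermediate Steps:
B(g) = 2*g*(-657 + g) (B(g) = (2*g)*(-657 + g) = 2*g*(-657 + g))
w(E) = 2571/2 - E (w(E) = -5/2 + (1288 - E) = 2571/2 - E)
J(S) = 21/2 (J(S) = -(-21)*1*(-1 + 5)/8 = -(-21)*1*4/8 = -(-21)*4/8 = -⅛*(-84) = 21/2)
(J(101) + 1156712)/(w(N(31)) + B(1794)) = (21/2 + 1156712)/((2571/2 - 1*48) + 2*1794*(-657 + 1794)) = 2313445/(2*((2571/2 - 48) + 2*1794*1137)) = 2313445/(2*(2475/2 + 4079556)) = 2313445/(2*(8161587/2)) = (2313445/2)*(2/8161587) = 2313445/8161587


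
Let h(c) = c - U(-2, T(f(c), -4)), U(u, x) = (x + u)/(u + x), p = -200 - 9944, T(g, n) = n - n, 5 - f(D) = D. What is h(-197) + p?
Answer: -10342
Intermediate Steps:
f(D) = 5 - D
T(g, n) = 0
p = -10144
U(u, x) = 1 (U(u, x) = (u + x)/(u + x) = 1)
h(c) = -1 + c (h(c) = c - 1*1 = c - 1 = -1 + c)
h(-197) + p = (-1 - 197) - 10144 = -198 - 10144 = -10342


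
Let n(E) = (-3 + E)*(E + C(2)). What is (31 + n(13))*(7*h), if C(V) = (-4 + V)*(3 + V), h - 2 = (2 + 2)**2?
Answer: 7686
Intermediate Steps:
h = 18 (h = 2 + (2 + 2)**2 = 2 + 4**2 = 2 + 16 = 18)
n(E) = (-10 + E)*(-3 + E) (n(E) = (-3 + E)*(E + (-12 + 2**2 - 1*2)) = (-3 + E)*(E + (-12 + 4 - 2)) = (-3 + E)*(E - 10) = (-3 + E)*(-10 + E) = (-10 + E)*(-3 + E))
(31 + n(13))*(7*h) = (31 + (30 + 13**2 - 13*13))*(7*18) = (31 + (30 + 169 - 169))*126 = (31 + 30)*126 = 61*126 = 7686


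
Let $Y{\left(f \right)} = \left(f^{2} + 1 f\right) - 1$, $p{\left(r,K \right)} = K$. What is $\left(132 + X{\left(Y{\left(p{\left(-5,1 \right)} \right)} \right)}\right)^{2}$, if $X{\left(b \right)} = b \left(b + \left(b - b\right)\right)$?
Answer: $17689$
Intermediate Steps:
$Y{\left(f \right)} = -1 + f + f^{2}$ ($Y{\left(f \right)} = \left(f^{2} + f\right) - 1 = \left(f + f^{2}\right) - 1 = -1 + f + f^{2}$)
$X{\left(b \right)} = b^{2}$ ($X{\left(b \right)} = b \left(b + 0\right) = b b = b^{2}$)
$\left(132 + X{\left(Y{\left(p{\left(-5,1 \right)} \right)} \right)}\right)^{2} = \left(132 + \left(-1 + 1 + 1^{2}\right)^{2}\right)^{2} = \left(132 + \left(-1 + 1 + 1\right)^{2}\right)^{2} = \left(132 + 1^{2}\right)^{2} = \left(132 + 1\right)^{2} = 133^{2} = 17689$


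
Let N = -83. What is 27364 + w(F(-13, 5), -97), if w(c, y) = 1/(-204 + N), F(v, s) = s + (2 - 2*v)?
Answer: 7853467/287 ≈ 27364.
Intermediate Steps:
F(v, s) = 2 + s - 2*v
w(c, y) = -1/287 (w(c, y) = 1/(-204 - 83) = 1/(-287) = -1/287)
27364 + w(F(-13, 5), -97) = 27364 - 1/287 = 7853467/287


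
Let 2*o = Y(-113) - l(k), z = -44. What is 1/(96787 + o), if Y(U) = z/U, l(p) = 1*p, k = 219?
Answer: 226/21849159 ≈ 1.0344e-5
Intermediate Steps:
l(p) = p
Y(U) = -44/U
o = -24703/226 (o = (-44/(-113) - 1*219)/2 = (-44*(-1/113) - 219)/2 = (44/113 - 219)/2 = (1/2)*(-24703/113) = -24703/226 ≈ -109.31)
1/(96787 + o) = 1/(96787 - 24703/226) = 1/(21849159/226) = 226/21849159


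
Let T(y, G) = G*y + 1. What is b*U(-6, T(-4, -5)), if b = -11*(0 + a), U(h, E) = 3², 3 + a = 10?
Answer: -693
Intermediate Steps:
a = 7 (a = -3 + 10 = 7)
T(y, G) = 1 + G*y
U(h, E) = 9
b = -77 (b = -11*(0 + 7) = -11*7 = -77)
b*U(-6, T(-4, -5)) = -77*9 = -693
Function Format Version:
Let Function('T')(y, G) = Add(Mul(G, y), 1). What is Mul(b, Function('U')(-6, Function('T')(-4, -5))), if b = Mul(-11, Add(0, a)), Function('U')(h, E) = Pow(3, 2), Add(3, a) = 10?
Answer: -693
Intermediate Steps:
a = 7 (a = Add(-3, 10) = 7)
Function('T')(y, G) = Add(1, Mul(G, y))
Function('U')(h, E) = 9
b = -77 (b = Mul(-11, Add(0, 7)) = Mul(-11, 7) = -77)
Mul(b, Function('U')(-6, Function('T')(-4, -5))) = Mul(-77, 9) = -693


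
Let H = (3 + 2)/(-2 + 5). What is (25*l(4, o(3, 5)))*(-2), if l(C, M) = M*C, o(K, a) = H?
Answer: -1000/3 ≈ -333.33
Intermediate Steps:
H = 5/3 ≈ 1.6667
o(K, a) = 5/3
l(C, M) = C*M
(25*l(4, o(3, 5)))*(-2) = (25*(4*(5/3)))*(-2) = (25*(20/3))*(-2) = (500/3)*(-2) = -1000/3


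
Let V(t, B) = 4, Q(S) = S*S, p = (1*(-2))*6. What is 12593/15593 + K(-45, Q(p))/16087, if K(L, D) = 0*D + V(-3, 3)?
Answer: 202645963/250844591 ≈ 0.80785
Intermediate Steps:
p = -12 (p = -2*6 = -12)
Q(S) = S**2
K(L, D) = 4 (K(L, D) = 0*D + 4 = 0 + 4 = 4)
12593/15593 + K(-45, Q(p))/16087 = 12593/15593 + 4/16087 = 202645963/250844591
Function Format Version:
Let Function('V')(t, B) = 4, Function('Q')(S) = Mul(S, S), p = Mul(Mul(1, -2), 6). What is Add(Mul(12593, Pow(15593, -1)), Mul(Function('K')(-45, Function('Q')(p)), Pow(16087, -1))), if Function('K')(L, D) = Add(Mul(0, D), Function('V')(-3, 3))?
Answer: Rational(202645963, 250844591) ≈ 0.80785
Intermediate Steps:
p = -12 (p = Mul(-2, 6) = -12)
Function('Q')(S) = Pow(S, 2)
Function('K')(L, D) = 4 (Function('K')(L, D) = Add(Mul(0, D), 4) = Add(0, 4) = 4)
Add(Mul(12593, Pow(15593, -1)), Mul(Function('K')(-45, Function('Q')(p)), Pow(16087, -1))) = Add(Mul(12593, Pow(15593, -1)), Mul(4, Pow(16087, -1))) = Add(Mul(12593, Rational(1, 15593)), Mul(4, Rational(1, 16087))) = Add(Rational(12593, 15593), Rational(4, 16087)) = Rational(202645963, 250844591)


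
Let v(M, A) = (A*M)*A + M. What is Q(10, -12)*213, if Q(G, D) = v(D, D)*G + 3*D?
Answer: -3713868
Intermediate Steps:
v(M, A) = M + M*A**2 (v(M, A) = M*A**2 + M = M + M*A**2)
Q(G, D) = 3*D + D*G*(1 + D**2) (Q(G, D) = (D*(1 + D**2))*G + 3*D = D*G*(1 + D**2) + 3*D = 3*D + D*G*(1 + D**2))
Q(10, -12)*213 = -12*(3 + 10*(1 + (-12)**2))*213 = -12*(3 + 10*(1 + 144))*213 = -12*(3 + 10*145)*213 = -12*(3 + 1450)*213 = -12*1453*213 = -17436*213 = -3713868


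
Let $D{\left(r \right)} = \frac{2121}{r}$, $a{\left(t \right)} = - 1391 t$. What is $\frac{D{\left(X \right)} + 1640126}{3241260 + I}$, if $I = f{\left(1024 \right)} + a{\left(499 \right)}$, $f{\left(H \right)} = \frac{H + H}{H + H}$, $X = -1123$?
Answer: $\frac{1841859377}{2860451696} \approx 0.6439$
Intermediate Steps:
$f{\left(H \right)} = 1$ ($f{\left(H \right)} = \frac{2 H}{2 H} = 2 H \frac{1}{2 H} = 1$)
$I = -694108$ ($I = 1 - 694109 = -694108$)
$\frac{D{\left(X \right)} + 1640126}{3241260 + I} = \frac{\frac{2121}{-1123} + 1640126}{3241260 - 694108} = \frac{2121 \left(- \frac{1}{1123}\right) + 1640126}{2547152} = \left(- \frac{2121}{1123} + 1640126\right) \frac{1}{2547152} = \frac{1841859377}{1123} \cdot \frac{1}{2547152} = \frac{1841859377}{2860451696}$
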